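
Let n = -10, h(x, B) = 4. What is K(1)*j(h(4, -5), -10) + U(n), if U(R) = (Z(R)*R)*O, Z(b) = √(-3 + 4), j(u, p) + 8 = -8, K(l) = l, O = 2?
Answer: -36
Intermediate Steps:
j(u, p) = -16 (j(u, p) = -8 - 8 = -16)
Z(b) = 1 (Z(b) = √1 = 1)
U(R) = 2*R (U(R) = (1*R)*2 = R*2 = 2*R)
K(1)*j(h(4, -5), -10) + U(n) = 1*(-16) + 2*(-10) = -16 - 20 = -36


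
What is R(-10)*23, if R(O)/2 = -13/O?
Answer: 299/5 ≈ 59.800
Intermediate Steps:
R(O) = -26/O (R(O) = 2*(-13/O) = -26/O)
R(-10)*23 = -26/(-10)*23 = -26*(-⅒)*23 = (13/5)*23 = 299/5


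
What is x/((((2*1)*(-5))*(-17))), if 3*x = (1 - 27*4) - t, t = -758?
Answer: 217/170 ≈ 1.2765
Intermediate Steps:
x = 217 (x = ((1 - 27*4) - 1*(-758))/3 = ((1 - 108) + 758)/3 = (-107 + 758)/3 = (⅓)*651 = 217)
x/((((2*1)*(-5))*(-17))) = 217/((((2*1)*(-5))*(-17))) = 217/(((2*(-5))*(-17))) = 217/((-10*(-17))) = 217/170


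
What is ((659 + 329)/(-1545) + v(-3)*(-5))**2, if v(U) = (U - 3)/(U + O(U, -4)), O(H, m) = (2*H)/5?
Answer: 7083915556/116964225 ≈ 60.565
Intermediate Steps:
O(H, m) = 2*H/5 (O(H, m) = (2*H)*(1/5) = 2*H/5)
v(U) = 5*(-3 + U)/(7*U) (v(U) = (U - 3)/(U + 2*U/5) = (-3 + U)/((7*U/5)) = (-3 + U)*(5/(7*U)) = 5*(-3 + U)/(7*U))
((659 + 329)/(-1545) + v(-3)*(-5))**2 = ((659 + 329)/(-1545) + ((5/7)*(-3 - 3)/(-3))*(-5))**2 = (988*(-1/1545) + ((5/7)*(-1/3)*(-6))*(-5))**2 = (-988/1545 + (10/7)*(-5))**2 = (-988/1545 - 50/7)**2 = (-84166/10815)**2 = 7083915556/116964225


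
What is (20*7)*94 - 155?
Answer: 13005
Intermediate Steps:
(20*7)*94 - 155 = 140*94 - 155 = 13160 - 155 = 13005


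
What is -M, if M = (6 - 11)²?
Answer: -25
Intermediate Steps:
M = 25 (M = (-5)² = 25)
-M = -1*25 = -25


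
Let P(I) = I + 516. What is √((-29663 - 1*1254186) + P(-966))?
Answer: I*√1284299 ≈ 1133.3*I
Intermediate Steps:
P(I) = 516 + I
√((-29663 - 1*1254186) + P(-966)) = √((-29663 - 1*1254186) + (516 - 966)) = √((-29663 - 1254186) - 450) = √(-1283849 - 450) = √(-1284299) = I*√1284299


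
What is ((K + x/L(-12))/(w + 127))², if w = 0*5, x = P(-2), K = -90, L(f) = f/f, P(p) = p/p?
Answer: 7921/16129 ≈ 0.49110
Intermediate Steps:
P(p) = 1
L(f) = 1
x = 1
w = 0
((K + x/L(-12))/(w + 127))² = ((-90 + 1/1)/(0 + 127))² = ((-90 + 1*1)/127)² = ((-90 + 1)*(1/127))² = (-89*1/127)² = (-89/127)² = 7921/16129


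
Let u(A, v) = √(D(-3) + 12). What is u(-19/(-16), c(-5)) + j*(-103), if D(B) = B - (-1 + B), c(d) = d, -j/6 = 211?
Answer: 130398 + √13 ≈ 1.3040e+5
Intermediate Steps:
j = -1266 (j = -6*211 = -1266)
D(B) = 1 (D(B) = B + (1 - B) = 1)
u(A, v) = √13 (u(A, v) = √(1 + 12) = √13)
u(-19/(-16), c(-5)) + j*(-103) = √13 - 1266*(-103) = √13 + 130398 = 130398 + √13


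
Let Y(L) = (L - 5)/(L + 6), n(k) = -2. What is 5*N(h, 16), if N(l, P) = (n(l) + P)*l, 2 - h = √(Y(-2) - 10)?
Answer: 140 - 35*I*√47 ≈ 140.0 - 239.95*I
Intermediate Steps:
Y(L) = (-5 + L)/(6 + L)
h = 2 - I*√47/2 (h = 2 - √((-5 - 2)/(6 - 2) - 10) = 2 - √(-7/4 - 10) = 2 - √(-47/4) = 2 - I*√47/2 ≈ 2.0 - 3.4278*I)
N(l, P) = l*(-2 + P) (N(l, P) = (-2 + P)*l = l*(-2 + P))
5*N(h, 16) = 5*((2 - I*√47/2)*(-2 + 16)) = 5*((2 - I*√47/2)*14) = 5*(28 - 7*I*√47) = 140 - 35*I*√47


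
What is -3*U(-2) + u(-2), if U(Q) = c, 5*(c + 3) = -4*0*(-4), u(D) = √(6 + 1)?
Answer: 9 + √7 ≈ 11.646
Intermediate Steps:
u(D) = √7
c = -3 (c = -3 + (-4*0*(-4))/5 = -3 + (0*(-4))/5 = -3 + (⅕)*0 = -3 + 0 = -3)
U(Q) = -3
-3*U(-2) + u(-2) = -3*(-3) + √7 = 9 + √7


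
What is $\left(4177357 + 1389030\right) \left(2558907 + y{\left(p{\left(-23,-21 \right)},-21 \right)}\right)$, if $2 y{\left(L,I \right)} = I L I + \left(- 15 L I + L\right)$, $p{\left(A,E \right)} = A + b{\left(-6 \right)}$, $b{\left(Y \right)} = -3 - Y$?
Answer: $14201729109419$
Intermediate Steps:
$p{\left(A,E \right)} = 3 + A$ ($p{\left(A,E \right)} = A - -3 = A + \left(-3 + 6\right) = A + 3 = 3 + A$)
$y{\left(L,I \right)} = \frac{L}{2} + \frac{L I^{2}}{2} - \frac{15 I L}{2}$ ($y{\left(L,I \right)} = \frac{I L I + \left(- 15 L I + L\right)}{2} = \frac{I I L - \left(- L + 15 I L\right)}{2} = \frac{L I^{2} - \left(- L + 15 I L\right)}{2} = \frac{L + L I^{2} - 15 I L}{2} = \frac{L}{2} + \frac{L I^{2}}{2} - \frac{15 I L}{2}$)
$\left(4177357 + 1389030\right) \left(2558907 + y{\left(p{\left(-23,-21 \right)},-21 \right)}\right) = \left(4177357 + 1389030\right) \left(2558907 + \frac{\left(3 - 23\right) \left(1 + \left(-21\right)^{2} - -315\right)}{2}\right) = 5566387 \left(2558907 + \frac{1}{2} \left(-20\right) \left(1 + 441 + 315\right)\right) = 5566387 \left(2558907 + \frac{1}{2} \left(-20\right) 757\right) = 5566387 \left(2558907 - 7570\right) = 5566387 \cdot 2551337 = 14201729109419$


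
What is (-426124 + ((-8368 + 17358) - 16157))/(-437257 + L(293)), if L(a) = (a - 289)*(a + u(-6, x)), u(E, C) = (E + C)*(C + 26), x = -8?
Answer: 433291/437093 ≈ 0.99130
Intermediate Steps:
u(E, C) = (26 + C)*(C + E) (u(E, C) = (C + E)*(26 + C) = (26 + C)*(C + E))
L(a) = (-289 + a)*(-252 + a) (L(a) = (a - 289)*(a + ((-8)² + 26*(-8) + 26*(-6) - 8*(-6))) = (-289 + a)*(a + (64 - 208 - 156 + 48)) = (-289 + a)*(a - 252) = (-289 + a)*(-252 + a))
(-426124 + ((-8368 + 17358) - 16157))/(-437257 + L(293)) = (-426124 + ((-8368 + 17358) - 16157))/(-437257 + (72828 + 293² - 541*293)) = (-426124 + (8990 - 16157))/(-437257 + (72828 + 85849 - 158513)) = (-426124 - 7167)/(-437257 + 164) = -433291/(-437093) = -433291*(-1/437093) = 433291/437093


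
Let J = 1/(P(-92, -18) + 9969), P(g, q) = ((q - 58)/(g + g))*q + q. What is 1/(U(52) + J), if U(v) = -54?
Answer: -228702/12349885 ≈ -0.018519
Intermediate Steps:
P(g, q) = q + q*(-58 + q)/(2*g) (P(g, q) = ((-58 + q)/((2*g)))*q + q = ((-58 + q)*(1/(2*g)))*q + q = ((-58 + q)/(2*g))*q + q = q*(-58 + q)/(2*g) + q = q + q*(-58 + q)/(2*g))
J = 23/228702 (J = 1/((1/2)*(-18)*(-58 - 18 + 2*(-92))/(-92) + 9969) = 1/((1/2)*(-18)*(-1/92)*(-58 - 18 - 184) + 9969) = 1/((1/2)*(-18)*(-1/92)*(-260) + 9969) = 1/(-585/23 + 9969) = 1/(228702/23) = 23/228702 ≈ 0.00010057)
1/(U(52) + J) = 1/(-54 + 23/228702) = 1/(-12349885/228702) = -228702/12349885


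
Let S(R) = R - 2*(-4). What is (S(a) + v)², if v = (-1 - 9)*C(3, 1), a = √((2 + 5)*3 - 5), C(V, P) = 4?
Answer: 784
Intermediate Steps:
a = 4 (a = √(7*3 - 5) = √(21 - 5) = √16 = 4)
S(R) = 8 + R (S(R) = R + 8 = 8 + R)
v = -40 (v = (-1 - 9)*4 = -10*4 = -40)
(S(a) + v)² = ((8 + 4) - 40)² = (12 - 40)² = (-28)² = 784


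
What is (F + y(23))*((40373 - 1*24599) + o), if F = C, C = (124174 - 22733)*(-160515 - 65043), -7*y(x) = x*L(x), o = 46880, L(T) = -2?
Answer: -10035028252489000/7 ≈ -1.4336e+15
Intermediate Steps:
y(x) = 2*x/7 (y(x) = -x*(-2)/7 = -(-2)*x/7 = 2*x/7)
C = -22880829078 (C = 101441*(-225558) = -22880829078)
F = -22880829078
(F + y(23))*((40373 - 1*24599) + o) = (-22880829078 + (2/7)*23)*((40373 - 1*24599) + 46880) = (-22880829078 + 46/7)*((40373 - 24599) + 46880) = -160165803500*(15774 + 46880)/7 = -160165803500/7*62654 = -10035028252489000/7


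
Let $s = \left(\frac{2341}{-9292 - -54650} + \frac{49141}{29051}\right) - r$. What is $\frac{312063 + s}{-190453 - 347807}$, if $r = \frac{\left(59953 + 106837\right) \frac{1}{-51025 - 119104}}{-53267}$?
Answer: $- \frac{3726458383358378572724669}{6427523562168018771868440} \approx -0.57977$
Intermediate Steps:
$r = \frac{166790}{9062261443}$ ($r = \frac{166790}{-170129} \left(- \frac{1}{53267}\right) = 166790 \left(- \frac{1}{170129}\right) \left(- \frac{1}{53267}\right) = \left(- \frac{166790}{170129}\right) \left(- \frac{1}{53267}\right) = \frac{166790}{9062261443} \approx 1.8405 \cdot 10^{-5}$)
$s = \frac{20815304206904747147}{11941298930197337294}$ ($s = \left(\frac{2341}{-9292 - -54650} + \frac{49141}{29051}\right) - \frac{166790}{9062261443} = \left(\frac{2341}{-9292 + 54650} + 49141 \cdot \frac{1}{29051}\right) - \frac{166790}{9062261443} = \left(\frac{2341}{45358} + \frac{49141}{29051}\right) - \frac{166790}{9062261443} = \frac{2296945869}{1317695258} - \frac{166790}{9062261443} = \frac{20815304206904747147}{11941298930197337294} \approx 1.7431$)
$\frac{312063 + s}{-190453 - 347807} = \frac{312063 + \frac{20815304206904747147}{11941298930197337294}}{-190453 - 347807} = \frac{3726458383358378572724669}{11941298930197337294 \left(-538260\right)} = \frac{3726458383358378572724669}{11941298930197337294} \left(- \frac{1}{538260}\right) = - \frac{3726458383358378572724669}{6427523562168018771868440}$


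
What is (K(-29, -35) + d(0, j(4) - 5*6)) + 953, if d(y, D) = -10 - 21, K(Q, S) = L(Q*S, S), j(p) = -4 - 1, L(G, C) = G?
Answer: 1937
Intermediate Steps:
j(p) = -5
K(Q, S) = Q*S
d(y, D) = -31
(K(-29, -35) + d(0, j(4) - 5*6)) + 953 = (-29*(-35) - 31) + 953 = (1015 - 31) + 953 = 984 + 953 = 1937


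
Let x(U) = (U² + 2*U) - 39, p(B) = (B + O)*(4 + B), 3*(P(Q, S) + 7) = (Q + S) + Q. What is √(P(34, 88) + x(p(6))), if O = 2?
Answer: 7*√134 ≈ 81.031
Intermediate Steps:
P(Q, S) = -7 + S/3 + 2*Q/3 (P(Q, S) = -7 + ((Q + S) + Q)/3 = -7 + (S + 2*Q)/3 = -7 + (S/3 + 2*Q/3) = -7 + S/3 + 2*Q/3)
p(B) = (2 + B)*(4 + B) (p(B) = (B + 2)*(4 + B) = (2 + B)*(4 + B))
x(U) = -39 + U² + 2*U
√(P(34, 88) + x(p(6))) = √((-7 + (⅓)*88 + (⅔)*34) + (-39 + (8 + 6² + 6*6)² + 2*(8 + 6² + 6*6))) = √((-7 + 88/3 + 68/3) + (-39 + (8 + 36 + 36)² + 2*(8 + 36 + 36))) = √(45 + (-39 + 80² + 2*80)) = √(45 + (-39 + 6400 + 160)) = √(45 + 6521) = √6566 = 7*√134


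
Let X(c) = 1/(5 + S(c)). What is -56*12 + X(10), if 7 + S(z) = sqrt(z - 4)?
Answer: -671 + sqrt(6)/2 ≈ -669.78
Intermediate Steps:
S(z) = -7 + sqrt(-4 + z) (S(z) = -7 + sqrt(z - 4) = -7 + sqrt(-4 + z))
X(c) = 1/(-2 + sqrt(-4 + c)) (X(c) = 1/(5 + (-7 + sqrt(-4 + c))) = 1/(-2 + sqrt(-4 + c)))
-56*12 + X(10) = -56*12 + 1/(-2 + sqrt(-4 + 10)) = -672 + 1/(-2 + sqrt(6))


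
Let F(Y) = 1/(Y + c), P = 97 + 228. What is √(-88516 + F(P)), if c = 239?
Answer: I*√7039146243/282 ≈ 297.52*I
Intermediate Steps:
P = 325
F(Y) = 1/(239 + Y) (F(Y) = 1/(Y + 239) = 1/(239 + Y))
√(-88516 + F(P)) = √(-88516 + 1/(239 + 325)) = √(-88516 + 1/564) = √(-49923023/564) = I*√7039146243/282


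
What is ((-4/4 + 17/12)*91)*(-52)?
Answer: -5915/3 ≈ -1971.7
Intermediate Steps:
((-4/4 + 17/12)*91)*(-52) = ((-4*¼ + 17*(1/12))*91)*(-52) = ((-1 + 17/12)*91)*(-52) = ((5/12)*91)*(-52) = (455/12)*(-52) = -5915/3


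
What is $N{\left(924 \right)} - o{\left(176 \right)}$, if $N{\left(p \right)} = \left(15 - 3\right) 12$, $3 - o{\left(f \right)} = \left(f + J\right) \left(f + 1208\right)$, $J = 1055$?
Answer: $1703845$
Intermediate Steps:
$o{\left(f \right)} = 3 - \left(1055 + f\right) \left(1208 + f\right)$ ($o{\left(f \right)} = 3 - \left(f + 1055\right) \left(f + 1208\right) = 3 - \left(1055 + f\right) \left(1208 + f\right)$)
$N{\left(p \right)} = 144$ ($N{\left(p \right)} = 12 \cdot 12 = 144$)
$N{\left(924 \right)} - o{\left(176 \right)} = 144 - \left(-1274437 - 176^{2} - 398288\right) = 144 - \left(-1274437 - 30976 - 398288\right) = 144 - -1703701 = 144 + 1703701 = 1703845$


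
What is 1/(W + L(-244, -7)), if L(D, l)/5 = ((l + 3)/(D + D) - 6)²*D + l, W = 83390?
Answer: 61/2412850 ≈ 2.5281e-5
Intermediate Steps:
L(D, l) = 5*l + 5*D*(-6 + (3 + l)/(2*D))² (L(D, l) = 5*(((l + 3)/(D + D) - 6)²*D + l) = 5*(((3 + l)/((2*D)) - 6)²*D + l) = 5*(((3 + l)*(1/(2*D)) - 6)²*D + l) = 5*(((3 + l)/(2*D) - 6)²*D + l) = 5*((-6 + (3 + l)/(2*D))²*D + l) = 5*(D*(-6 + (3 + l)/(2*D))² + l) = 5*(l + D*(-6 + (3 + l)/(2*D))²) = 5*l + 5*D*(-6 + (3 + l)/(2*D))²)
1/(W + L(-244, -7)) = 1/(83390 + (5*(-7) + (5/4)*(3 - 7 - 12*(-244))²/(-244))) = 1/(83390 + (-35 + (5/4)*(-1/244)*(3 - 7 + 2928)²)) = 1/(83390 + (-35 + (5/4)*(-1/244)*2924²)) = 1/(83390 + (-35 + (5/4)*(-1/244)*8549776)) = 1/(83390 + (-35 - 2671805/61)) = 1/(83390 - 2673940/61) = 1/(2412850/61) = 61/2412850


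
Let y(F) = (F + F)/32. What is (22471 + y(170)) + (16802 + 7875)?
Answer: 377269/8 ≈ 47159.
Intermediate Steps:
y(F) = F/16 (y(F) = (2*F)*(1/32) = F/16)
(22471 + y(170)) + (16802 + 7875) = (22471 + (1/16)*170) + (16802 + 7875) = (22471 + 85/8) + 24677 = 179853/8 + 24677 = 377269/8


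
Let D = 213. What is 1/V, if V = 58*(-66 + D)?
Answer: 1/8526 ≈ 0.00011729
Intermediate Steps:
V = 8526 (V = 58*(-66 + 213) = 58*147 = 8526)
1/V = 1/8526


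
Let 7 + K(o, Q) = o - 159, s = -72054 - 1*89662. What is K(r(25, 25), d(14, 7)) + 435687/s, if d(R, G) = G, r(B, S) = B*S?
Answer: 73791957/161716 ≈ 456.31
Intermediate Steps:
s = -161716 (s = -72054 - 89662 = -161716)
K(o, Q) = -166 + o (K(o, Q) = -7 + (o - 159) = -7 + (-159 + o) = -166 + o)
K(r(25, 25), d(14, 7)) + 435687/s = (-166 + 25*25) + 435687/(-161716) = (-166 + 625) + 435687*(-1/161716) = 459 - 435687/161716 = 73791957/161716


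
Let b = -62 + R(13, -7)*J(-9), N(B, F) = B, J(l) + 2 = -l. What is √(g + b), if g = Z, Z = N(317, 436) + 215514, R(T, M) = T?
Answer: 2*√53965 ≈ 464.61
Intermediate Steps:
J(l) = -2 - l
b = 29 (b = -62 + 13*(-2 - 1*(-9)) = -62 + 13*(-2 + 9) = -62 + 13*7 = -62 + 91 = 29)
Z = 215831 (Z = 317 + 215514 = 215831)
g = 215831
√(g + b) = √(215831 + 29) = √215860 = 2*√53965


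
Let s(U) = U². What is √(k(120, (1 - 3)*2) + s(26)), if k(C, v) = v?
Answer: 4*√42 ≈ 25.923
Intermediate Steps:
√(k(120, (1 - 3)*2) + s(26)) = √((1 - 3)*2 + 26²) = √(-2*2 + 676) = √(-4 + 676) = √672 = 4*√42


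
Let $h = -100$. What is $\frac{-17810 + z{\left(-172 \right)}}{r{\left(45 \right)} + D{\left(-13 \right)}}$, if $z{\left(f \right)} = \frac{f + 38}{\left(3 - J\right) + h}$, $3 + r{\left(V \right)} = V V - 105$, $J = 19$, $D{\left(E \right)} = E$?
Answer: $- \frac{147559}{15776} \approx -9.3534$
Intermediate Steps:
$r{\left(V \right)} = -108 + V^{2}$ ($r{\left(V \right)} = -3 + \left(V V - 105\right) = -3 + \left(V^{2} - 105\right) = -3 + \left(-105 + V^{2}\right) = -108 + V^{2}$)
$z{\left(f \right)} = - \frac{19}{58} - \frac{f}{116}$ ($z{\left(f \right)} = \frac{f + 38}{\left(3 - 19\right) - 100} = \frac{38 + f}{\left(3 - 19\right) - 100} = \frac{38 + f}{-16 - 100} = \frac{38 + f}{-116} = \left(38 + f\right) \left(- \frac{1}{116}\right) = - \frac{19}{58} - \frac{f}{116}$)
$\frac{-17810 + z{\left(-172 \right)}}{r{\left(45 \right)} + D{\left(-13 \right)}} = \frac{-17810 - - \frac{67}{58}}{\left(-108 + 45^{2}\right) - 13} = \frac{-17810 + \left(- \frac{19}{58} + \frac{43}{29}\right)}{\left(-108 + 2025\right) - 13} = \frac{-17810 + \frac{67}{58}}{1917 - 13} = - \frac{1032913}{58 \cdot 1904} = \left(- \frac{1032913}{58}\right) \frac{1}{1904} = - \frac{147559}{15776}$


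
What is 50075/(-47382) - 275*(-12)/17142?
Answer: -117004175/135370374 ≈ -0.86433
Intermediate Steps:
50075/(-47382) - 275*(-12)/17142 = 50075*(-1/47382) + 3300*(1/17142) = -50075/47382 + 550/2857 = -117004175/135370374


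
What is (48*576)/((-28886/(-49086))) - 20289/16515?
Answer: 36984177211/787215 ≈ 46981.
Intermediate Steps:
(48*576)/((-28886/(-49086))) - 20289/16515 = 27648/((-28886*(-1/49086))) - 20289*1/16515 = 27648/(143/243) - 6763/5505 = 27648*(243/143) - 6763/5505 = 6718464/143 - 6763/5505 = 36984177211/787215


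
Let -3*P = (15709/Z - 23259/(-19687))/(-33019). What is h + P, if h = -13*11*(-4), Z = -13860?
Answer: 15460515542845937/27028873303740 ≈ 572.00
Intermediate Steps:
h = 572 (h = -143*(-4) = 572)
P = 13106657/27028873303740 (P = -(15709/(-13860) - 23259/(-19687))/(3*(-33019)) = -(15709*(-1/13860) - 23259*(-1/19687))*(-1)/(3*33019) = -(-15709/13860 + 23259/19687)*(-1)/(3*33019) = -13106657*(-1)/(818585460*33019) = -⅓*(-13106657/9009624434580) = 13106657/27028873303740 ≈ 4.8491e-7)
h + P = 572 + 13106657/27028873303740 = 15460515542845937/27028873303740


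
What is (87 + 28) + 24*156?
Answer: 3859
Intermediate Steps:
(87 + 28) + 24*156 = 115 + 3744 = 3859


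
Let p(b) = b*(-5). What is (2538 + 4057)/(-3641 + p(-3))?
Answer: -6595/3626 ≈ -1.8188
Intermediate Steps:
p(b) = -5*b
(2538 + 4057)/(-3641 + p(-3)) = (2538 + 4057)/(-3641 - 5*(-3)) = 6595/(-3641 + 15) = 6595/(-3626) = 6595*(-1/3626) = -6595/3626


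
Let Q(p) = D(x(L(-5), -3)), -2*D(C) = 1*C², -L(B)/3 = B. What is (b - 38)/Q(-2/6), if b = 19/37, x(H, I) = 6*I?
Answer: 1387/5994 ≈ 0.23140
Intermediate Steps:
L(B) = -3*B
D(C) = -C²/2
b = 19/37 (b = 19*(1/37) = 19/37 ≈ 0.51351)
Q(p) = -162 (Q(p) = -(6*(-3))²/2 = -½*(-18)² = -½*324 = -162)
(b - 38)/Q(-2/6) = (19/37 - 38)/(-162) = -1387/37*(-1/162) = 1387/5994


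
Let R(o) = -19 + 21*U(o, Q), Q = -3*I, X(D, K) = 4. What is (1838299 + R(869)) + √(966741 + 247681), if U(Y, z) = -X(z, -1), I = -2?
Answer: 1838196 + √1214422 ≈ 1.8393e+6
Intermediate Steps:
Q = 6 (Q = -3*(-2) = 6)
U(Y, z) = -4 (U(Y, z) = -1*4 = -4)
R(o) = -103 (R(o) = -19 + 21*(-4) = -19 - 84 = -103)
(1838299 + R(869)) + √(966741 + 247681) = (1838299 - 103) + √(966741 + 247681) = 1838196 + √1214422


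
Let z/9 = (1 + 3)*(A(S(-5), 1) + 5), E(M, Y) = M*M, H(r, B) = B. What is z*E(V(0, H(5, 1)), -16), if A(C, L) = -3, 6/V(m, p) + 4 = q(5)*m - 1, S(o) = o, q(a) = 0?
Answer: 2592/25 ≈ 103.68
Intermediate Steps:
V(m, p) = -6/5 (V(m, p) = 6/(-4 + (0*m - 1)) = 6/(-4 + (0 - 1)) = 6/(-4 - 1) = 6/(-5) = 6*(-⅕) = -6/5)
E(M, Y) = M²
z = 72 (z = 9*((1 + 3)*(-3 + 5)) = 9*(4*2) = 9*8 = 72)
z*E(V(0, H(5, 1)), -16) = 72*(-6/5)² = 72*(36/25) = 2592/25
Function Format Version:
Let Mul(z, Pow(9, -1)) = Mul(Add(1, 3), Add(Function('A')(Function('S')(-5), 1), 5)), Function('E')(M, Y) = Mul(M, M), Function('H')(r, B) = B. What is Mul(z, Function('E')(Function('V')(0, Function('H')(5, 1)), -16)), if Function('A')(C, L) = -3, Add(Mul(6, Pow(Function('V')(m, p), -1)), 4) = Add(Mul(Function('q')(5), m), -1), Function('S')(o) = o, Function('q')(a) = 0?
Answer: Rational(2592, 25) ≈ 103.68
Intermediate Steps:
Function('V')(m, p) = Rational(-6, 5) (Function('V')(m, p) = Mul(6, Pow(Add(-4, Add(Mul(0, m), -1)), -1)) = Mul(6, Pow(Add(-4, Add(0, -1)), -1)) = Mul(6, Pow(Add(-4, -1), -1)) = Mul(6, Pow(-5, -1)) = Mul(6, Rational(-1, 5)) = Rational(-6, 5))
Function('E')(M, Y) = Pow(M, 2)
z = 72 (z = Mul(9, Mul(Add(1, 3), Add(-3, 5))) = Mul(9, Mul(4, 2)) = Mul(9, 8) = 72)
Mul(z, Function('E')(Function('V')(0, Function('H')(5, 1)), -16)) = Mul(72, Pow(Rational(-6, 5), 2)) = Mul(72, Rational(36, 25)) = Rational(2592, 25)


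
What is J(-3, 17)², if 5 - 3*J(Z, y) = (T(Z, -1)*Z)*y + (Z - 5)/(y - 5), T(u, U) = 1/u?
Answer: 1156/81 ≈ 14.272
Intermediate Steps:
J(Z, y) = 5/3 - y/3 - (-5 + Z)/(3*(-5 + y)) (J(Z, y) = 5/3 - ((Z/Z)*y + (Z - 5)/(y - 5))/3 = 5/3 - (1*y + (-5 + Z)/(-5 + y))/3 = 5/3 - (y + (-5 + Z)/(-5 + y))/3 = 5/3 + (-y/3 - (-5 + Z)/(3*(-5 + y))) = 5/3 - y/3 - (-5 + Z)/(3*(-5 + y)))
J(-3, 17)² = ((-20 - 1*(-3) - 1*17² + 10*17)/(3*(-5 + 17)))² = ((⅓)*(-20 + 3 - 1*289 + 170)/12)² = ((⅓)*(1/12)*(-20 + 3 - 289 + 170))² = ((⅓)*(1/12)*(-136))² = (-34/9)² = 1156/81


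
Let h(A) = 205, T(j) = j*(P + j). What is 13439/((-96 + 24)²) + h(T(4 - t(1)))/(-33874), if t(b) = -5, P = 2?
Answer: 227084983/87801408 ≈ 2.5863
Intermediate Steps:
T(j) = j*(2 + j)
13439/((-96 + 24)²) + h(T(4 - t(1)))/(-33874) = 13439/((-96 + 24)²) + 205/(-33874) = 13439/((-72)²) + 205*(-1/33874) = 13439/5184 - 205/33874 = 227084983/87801408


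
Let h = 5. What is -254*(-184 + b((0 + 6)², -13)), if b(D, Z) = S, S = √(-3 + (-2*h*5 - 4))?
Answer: 46736 - 254*I*√57 ≈ 46736.0 - 1917.7*I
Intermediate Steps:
S = I*√57 (S = √(-3 + (-2*5*5 - 4)) = √(-3 + (-10*5 - 4)) = √(-3 + (-50 - 4)) = √(-3 - 54) = √(-57) = I*√57 ≈ 7.5498*I)
b(D, Z) = I*√57
-254*(-184 + b((0 + 6)², -13)) = -254*(-184 + I*√57) = 46736 - 254*I*√57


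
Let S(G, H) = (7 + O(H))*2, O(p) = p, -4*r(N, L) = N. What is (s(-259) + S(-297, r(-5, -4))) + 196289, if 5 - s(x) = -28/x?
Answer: 14526969/74 ≈ 1.9631e+5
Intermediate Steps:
r(N, L) = -N/4
s(x) = 5 + 28/x (s(x) = 5 - (-28)/x = 5 + 28/x)
S(G, H) = 14 + 2*H (S(G, H) = (7 + H)*2 = 14 + 2*H)
(s(-259) + S(-297, r(-5, -4))) + 196289 = ((5 + 28/(-259)) + (14 + 2*(-¼*(-5)))) + 196289 = ((5 + 28*(-1/259)) + (14 + 2*(5/4))) + 196289 = ((5 - 4/37) + (14 + 5/2)) + 196289 = (181/37 + 33/2) + 196289 = 1583/74 + 196289 = 14526969/74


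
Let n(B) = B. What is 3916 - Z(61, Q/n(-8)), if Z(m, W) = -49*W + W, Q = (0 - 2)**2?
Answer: 3892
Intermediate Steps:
Q = 4 (Q = (-2)**2 = 4)
Z(m, W) = -48*W
3916 - Z(61, Q/n(-8)) = 3916 - (-48)*4/(-8) = 3916 - (-48)*4*(-1/8) = 3916 - (-48)*(-1)/2 = 3916 - 1*24 = 3916 - 24 = 3892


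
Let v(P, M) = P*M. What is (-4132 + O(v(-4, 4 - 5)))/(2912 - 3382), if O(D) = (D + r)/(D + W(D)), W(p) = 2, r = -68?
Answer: 6214/705 ≈ 8.8142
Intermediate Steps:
v(P, M) = M*P
O(D) = (-68 + D)/(2 + D) (O(D) = (D - 68)/(D + 2) = (-68 + D)/(2 + D))
(-4132 + O(v(-4, 4 - 5)))/(2912 - 3382) = (-4132 + (-68 + (4 - 5)*(-4))/(2 + (4 - 5)*(-4)))/(2912 - 3382) = (-4132 + (-68 - 1*(-4))/(2 - 1*(-4)))/(-470) = (-4132 + (-68 + 4)/(2 + 4))*(-1/470) = (-4132 - 64/6)*(-1/470) = (-4132 + (⅙)*(-64))*(-1/470) = (-4132 - 32/3)*(-1/470) = -12428/3*(-1/470) = 6214/705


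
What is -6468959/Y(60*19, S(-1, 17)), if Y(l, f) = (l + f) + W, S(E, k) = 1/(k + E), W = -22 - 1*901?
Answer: -103503344/3473 ≈ -29802.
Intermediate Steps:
W = -923 (W = -22 - 901 = -923)
S(E, k) = 1/(E + k)
Y(l, f) = -923 + f + l (Y(l, f) = (l + f) - 923 = (f + l) - 923 = -923 + f + l)
-6468959/Y(60*19, S(-1, 17)) = -6468959/(-923 + 1/(-1 + 17) + 60*19) = -6468959/(-923 + 1/16 + 1140) = -6468959/3473/16 = -6468959*16/3473 = -103503344/3473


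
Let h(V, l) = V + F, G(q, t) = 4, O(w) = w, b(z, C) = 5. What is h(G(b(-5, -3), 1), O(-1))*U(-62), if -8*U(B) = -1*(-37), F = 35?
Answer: -1443/8 ≈ -180.38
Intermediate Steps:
U(B) = -37/8 (U(B) = -(-1)*(-37)/8 = -1/8*37 = -37/8)
h(V, l) = 35 + V (h(V, l) = V + 35 = 35 + V)
h(G(b(-5, -3), 1), O(-1))*U(-62) = (35 + 4)*(-37/8) = 39*(-37/8) = -1443/8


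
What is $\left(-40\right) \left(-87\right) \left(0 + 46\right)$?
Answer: $160080$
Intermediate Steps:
$\left(-40\right) \left(-87\right) \left(0 + 46\right) = 3480 \cdot 46 = 160080$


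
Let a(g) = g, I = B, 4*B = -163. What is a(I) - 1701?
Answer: -6967/4 ≈ -1741.8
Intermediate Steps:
B = -163/4 (B = (¼)*(-163) = -163/4 ≈ -40.750)
I = -163/4 ≈ -40.750
a(I) - 1701 = -163/4 - 1701 = -6967/4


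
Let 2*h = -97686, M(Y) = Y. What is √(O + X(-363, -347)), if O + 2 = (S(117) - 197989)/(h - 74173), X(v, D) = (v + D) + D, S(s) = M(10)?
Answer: 3*I*√444484025290/61508 ≈ 32.518*I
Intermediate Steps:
h = -48843 (h = (½)*(-97686) = -48843)
S(s) = 10
X(v, D) = v + 2*D (X(v, D) = (D + v) + D = v + 2*D)
O = -48053/123016 (O = -2 + (10 - 197989)/(-48843 - 74173) = -2 - 197979/(-123016) = -2 - 197979*(-1/123016) = -2 + 197979/123016 = -48053/123016 ≈ -0.39062)
√(O + X(-363, -347)) = √(-48053/123016 + (-363 + 2*(-347))) = √(-48053/123016 + (-363 - 694)) = √(-48053/123016 - 1057) = √(-130075965/123016) = 3*I*√444484025290/61508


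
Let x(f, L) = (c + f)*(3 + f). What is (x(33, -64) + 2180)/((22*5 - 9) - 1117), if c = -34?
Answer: -268/127 ≈ -2.1102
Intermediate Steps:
x(f, L) = (-34 + f)*(3 + f)
(x(33, -64) + 2180)/((22*5 - 9) - 1117) = ((-102 + 33**2 - 31*33) + 2180)/((22*5 - 9) - 1117) = ((-102 + 1089 - 1023) + 2180)/((110 - 9) - 1117) = (-36 + 2180)/(101 - 1117) = 2144/(-1016) = 2144*(-1/1016) = -268/127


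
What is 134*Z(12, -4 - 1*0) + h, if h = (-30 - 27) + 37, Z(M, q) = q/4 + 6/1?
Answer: 650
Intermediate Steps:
Z(M, q) = 6 + q/4 (Z(M, q) = q*(¼) + 6*1 = q/4 + 6 = 6 + q/4)
h = -20 (h = -57 + 37 = -20)
134*Z(12, -4 - 1*0) + h = 134*(6 + (-4 - 1*0)/4) - 20 = 134*(6 + (-4 + 0)/4) - 20 = 134*(6 + (¼)*(-4)) - 20 = 134*(6 - 1) - 20 = 134*5 - 20 = 670 - 20 = 650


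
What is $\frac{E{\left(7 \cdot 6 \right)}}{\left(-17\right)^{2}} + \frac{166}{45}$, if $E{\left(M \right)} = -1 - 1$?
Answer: $\frac{47884}{13005} \approx 3.682$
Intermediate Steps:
$E{\left(M \right)} = -2$
$\frac{E{\left(7 \cdot 6 \right)}}{\left(-17\right)^{2}} + \frac{166}{45} = - \frac{2}{\left(-17\right)^{2}} + \frac{166}{45} = - \frac{2}{289} + 166 \cdot \frac{1}{45} = \left(-2\right) \frac{1}{289} + \frac{166}{45} = - \frac{2}{289} + \frac{166}{45} = \frac{47884}{13005}$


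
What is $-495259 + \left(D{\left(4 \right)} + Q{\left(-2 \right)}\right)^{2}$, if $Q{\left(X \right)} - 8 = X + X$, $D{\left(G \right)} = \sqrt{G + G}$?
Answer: $-495235 + 16 \sqrt{2} \approx -4.9521 \cdot 10^{5}$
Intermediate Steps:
$D{\left(G \right)} = \sqrt{2} \sqrt{G}$ ($D{\left(G \right)} = \sqrt{2 G} = \sqrt{2} \sqrt{G}$)
$Q{\left(X \right)} = 8 + 2 X$ ($Q{\left(X \right)} = 8 + \left(X + X\right) = 8 + 2 X$)
$-495259 + \left(D{\left(4 \right)} + Q{\left(-2 \right)}\right)^{2} = -495259 + \left(\sqrt{2} \sqrt{4} + \left(8 + 2 \left(-2\right)\right)\right)^{2} = -495259 + \left(\sqrt{2} \cdot 2 + \left(8 - 4\right)\right)^{2} = -495259 + \left(2 \sqrt{2} + 4\right)^{2} = -495259 + \left(4 + 2 \sqrt{2}\right)^{2}$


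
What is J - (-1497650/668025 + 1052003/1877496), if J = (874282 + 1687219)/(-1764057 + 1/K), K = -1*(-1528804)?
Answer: 10351925979250723119629/45099829182330164817144 ≈ 0.22953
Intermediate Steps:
K = 1528804
J = -3916032974804/2696897397827 (J = (874282 + 1687219)/(-1764057 + 1/1528804) = 2561501/(-1764057 + 1/1528804) = 2561501/(-2696897397827/1528804) = 2561501*(-1528804/2696897397827) = -3916032974804/2696897397827 ≈ -1.4521)
J - (-1497650/668025 + 1052003/1877496) = -3916032974804/2696897397827 - (-1497650/668025 + 1052003/1877496) = -3916032974804/2696897397827 - (-1497650*1/668025 + 1052003*(1/1877496)) = -3916032974804/2696897397827 - (-59906/26721 + 1052003/1877496) = -3916032974804/2696897397827 - 1*(-28120901071/16722856872) = -3916032974804/2696897397827 + 28120901071/16722856872 = 10351925979250723119629/45099829182330164817144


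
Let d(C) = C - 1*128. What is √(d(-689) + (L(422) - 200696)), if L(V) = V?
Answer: I*√201091 ≈ 448.43*I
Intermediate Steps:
d(C) = -128 + C (d(C) = C - 128 = -128 + C)
√(d(-689) + (L(422) - 200696)) = √((-128 - 689) + (422 - 200696)) = √(-817 - 200274) = √(-201091) = I*√201091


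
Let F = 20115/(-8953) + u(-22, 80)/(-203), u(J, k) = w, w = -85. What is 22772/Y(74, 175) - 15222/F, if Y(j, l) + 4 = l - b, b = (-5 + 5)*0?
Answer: 18069297143/2135790 ≈ 8460.2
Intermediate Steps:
u(J, k) = -85
b = 0 (b = 0*0 = 0)
Y(j, l) = -4 + l (Y(j, l) = -4 + (l - 1*0) = -4 + (l + 0) = -4 + l)
F = -474620/259637 (F = 20115/(-8953) - 85/(-203) = 20115*(-1/8953) - 85*(-1/203) = -20115/8953 + 85/203 = -474620/259637 ≈ -1.8280)
22772/Y(74, 175) - 15222/F = 22772/(-4 + 175) - 15222/(-474620/259637) = 22772/171 - 15222*(-259637/474620) = 22772*(1/171) + 1976097207/237310 = 22772/171 + 1976097207/237310 = 18069297143/2135790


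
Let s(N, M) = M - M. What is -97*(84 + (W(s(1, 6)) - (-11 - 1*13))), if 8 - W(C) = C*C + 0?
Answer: -11252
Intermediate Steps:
s(N, M) = 0
W(C) = 8 - C² (W(C) = 8 - (C*C + 0) = 8 - (C² + 0) = 8 - C²)
-97*(84 + (W(s(1, 6)) - (-11 - 1*13))) = -97*(84 + ((8 - 1*0²) - (-11 - 1*13))) = -97*(84 + ((8 - 1*0) - (-11 - 13))) = -97*(84 + ((8 + 0) - 1*(-24))) = -97*(84 + (8 + 24)) = -97*(84 + 32) = -97*116 = -11252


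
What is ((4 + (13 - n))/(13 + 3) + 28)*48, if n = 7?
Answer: 1374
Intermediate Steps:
((4 + (13 - n))/(13 + 3) + 28)*48 = ((4 + (13 - 1*7))/(13 + 3) + 28)*48 = ((4 + (13 - 7))/16 + 28)*48 = ((4 + 6)*(1/16) + 28)*48 = (10*(1/16) + 28)*48 = (5/8 + 28)*48 = (229/8)*48 = 1374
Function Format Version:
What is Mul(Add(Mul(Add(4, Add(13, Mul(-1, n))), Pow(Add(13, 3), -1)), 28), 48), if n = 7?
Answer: 1374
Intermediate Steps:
Mul(Add(Mul(Add(4, Add(13, Mul(-1, n))), Pow(Add(13, 3), -1)), 28), 48) = Mul(Add(Mul(Add(4, Add(13, Mul(-1, 7))), Pow(Add(13, 3), -1)), 28), 48) = Mul(Add(Mul(Add(4, Add(13, -7)), Pow(16, -1)), 28), 48) = Mul(Add(Mul(Add(4, 6), Rational(1, 16)), 28), 48) = Mul(Add(Mul(10, Rational(1, 16)), 28), 48) = Mul(Add(Rational(5, 8), 28), 48) = Mul(Rational(229, 8), 48) = 1374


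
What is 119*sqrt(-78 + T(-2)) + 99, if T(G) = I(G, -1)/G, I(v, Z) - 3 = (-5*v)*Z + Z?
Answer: 99 + 119*I*sqrt(74) ≈ 99.0 + 1023.7*I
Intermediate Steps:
I(v, Z) = 3 + Z - 5*Z*v (I(v, Z) = 3 + ((-5*v)*Z + Z) = 3 + (-5*Z*v + Z) = 3 + (Z - 5*Z*v) = 3 + Z - 5*Z*v)
T(G) = (2 + 5*G)/G (T(G) = (3 - 1 - 5*(-1)*G)/G = (3 - 1 + 5*G)/G = (2 + 5*G)/G)
119*sqrt(-78 + T(-2)) + 99 = 119*sqrt(-78 + (5 + 2/(-2))) + 99 = 119*sqrt(-78 + (5 + 2*(-1/2))) + 99 = 119*sqrt(-78 + (5 - 1)) + 99 = 119*sqrt(-78 + 4) + 99 = 119*sqrt(-74) + 99 = 119*(I*sqrt(74)) + 99 = 119*I*sqrt(74) + 99 = 99 + 119*I*sqrt(74)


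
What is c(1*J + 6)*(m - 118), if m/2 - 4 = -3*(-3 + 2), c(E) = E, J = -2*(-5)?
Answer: -1664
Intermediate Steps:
J = 10
m = 14 (m = 8 + 2*(-3*(-3 + 2)) = 8 + 2*(-3*(-1)) = 8 + 2*3 = 8 + 6 = 14)
c(1*J + 6)*(m - 118) = (1*10 + 6)*(14 - 118) = (10 + 6)*(-104) = 16*(-104) = -1664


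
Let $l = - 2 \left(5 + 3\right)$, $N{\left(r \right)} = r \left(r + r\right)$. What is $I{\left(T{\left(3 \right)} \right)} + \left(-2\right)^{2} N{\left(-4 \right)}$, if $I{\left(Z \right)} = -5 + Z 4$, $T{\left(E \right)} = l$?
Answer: $59$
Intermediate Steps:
$N{\left(r \right)} = 2 r^{2}$ ($N{\left(r \right)} = r 2 r = 2 r^{2}$)
$l = -16$ ($l = \left(-2\right) 8 = -16$)
$T{\left(E \right)} = -16$
$I{\left(Z \right)} = -5 + 4 Z$
$I{\left(T{\left(3 \right)} \right)} + \left(-2\right)^{2} N{\left(-4 \right)} = \left(-5 + 4 \left(-16\right)\right) + \left(-2\right)^{2} \cdot 2 \left(-4\right)^{2} = \left(-5 - 64\right) + 4 \cdot 2 \cdot 16 = -69 + 4 \cdot 32 = -69 + 128 = 59$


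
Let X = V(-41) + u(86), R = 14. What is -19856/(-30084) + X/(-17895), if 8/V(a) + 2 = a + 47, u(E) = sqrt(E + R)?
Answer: 29580176/44862765 ≈ 0.65935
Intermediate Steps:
u(E) = sqrt(14 + E) (u(E) = sqrt(E + 14) = sqrt(14 + E))
V(a) = 8/(45 + a) (V(a) = 8/(-2 + (a + 47)) = 8/(-2 + (47 + a)) = 8/(45 + a))
X = 12 (X = 8/(45 - 41) + sqrt(14 + 86) = 8/4 + sqrt(100) = 8*(1/4) + 10 = 2 + 10 = 12)
-19856/(-30084) + X/(-17895) = -19856/(-30084) + 12/(-17895) = -19856*(-1/30084) + 12*(-1/17895) = 4964/7521 - 4/5965 = 29580176/44862765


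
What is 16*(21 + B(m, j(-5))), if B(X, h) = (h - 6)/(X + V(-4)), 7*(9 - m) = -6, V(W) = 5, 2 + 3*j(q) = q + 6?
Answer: 12838/39 ≈ 329.18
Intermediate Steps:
j(q) = 4/3 + q/3 (j(q) = -⅔ + (q + 6)/3 = -⅔ + (6 + q)/3 = -⅔ + (2 + q/3) = 4/3 + q/3)
m = 69/7 (m = 9 - ⅐*(-6) = 9 + 6/7 = 69/7 ≈ 9.8571)
B(X, h) = (-6 + h)/(5 + X) (B(X, h) = (h - 6)/(X + 5) = (-6 + h)/(5 + X))
16*(21 + B(m, j(-5))) = 16*(21 + (-6 + (4/3 + (⅓)*(-5)))/(5 + 69/7)) = 16*(21 + (-6 + (4/3 - 5/3))/(104/7)) = 16*(21 + 7*(-6 - ⅓)/104) = 16*(21 + (7/104)*(-19/3)) = 16*(21 - 133/312) = 16*(6419/312) = 12838/39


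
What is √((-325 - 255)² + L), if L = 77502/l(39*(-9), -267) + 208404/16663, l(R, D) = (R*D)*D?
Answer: √10128153034949459756090/173511819 ≈ 580.01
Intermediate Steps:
l(R, D) = R*D² (l(R, D) = (D*R)*D = R*D²)
L = 1737828320510/138982967019 (L = 77502/(((39*(-9))*(-267)²)) + 208404/16663 = 77502/((-351*71289)) + 208404*(1/16663) = 77502/(-25022439) + 208404/16663 = 77502*(-1/25022439) + 208404/16663 = -25834/8340813 + 208404/16663 = 1737828320510/138982967019 ≈ 12.504)
√((-325 - 255)² + L) = √((-325 - 255)² + 1737828320510/138982967019) = √((-580)² + 1737828320510/138982967019) = √(336400 + 1737828320510/138982967019) = √(46755607933512110/138982967019) = √10128153034949459756090/173511819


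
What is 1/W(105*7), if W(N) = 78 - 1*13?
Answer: 1/65 ≈ 0.015385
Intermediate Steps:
W(N) = 65 (W(N) = 78 - 13 = 65)
1/W(105*7) = 1/65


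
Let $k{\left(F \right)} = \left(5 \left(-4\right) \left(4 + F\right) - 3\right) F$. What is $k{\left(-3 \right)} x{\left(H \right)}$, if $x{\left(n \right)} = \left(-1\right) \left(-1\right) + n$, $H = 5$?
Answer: $414$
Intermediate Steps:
$k{\left(F \right)} = F \left(-83 - 20 F\right)$ ($k{\left(F \right)} = \left(- 20 \left(4 + F\right) - 3\right) F = \left(\left(-80 - 20 F\right) - 3\right) F = \left(-83 - 20 F\right) F = F \left(-83 - 20 F\right)$)
$x{\left(n \right)} = 1 + n$
$k{\left(-3 \right)} x{\left(H \right)} = \left(-1\right) \left(-3\right) \left(83 + 20 \left(-3\right)\right) \left(1 + 5\right) = \left(-1\right) \left(-3\right) \left(83 - 60\right) 6 = \left(-1\right) \left(-3\right) 23 \cdot 6 = 69 \cdot 6 = 414$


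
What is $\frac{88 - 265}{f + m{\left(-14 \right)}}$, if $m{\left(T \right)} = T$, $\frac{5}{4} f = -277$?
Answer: $\frac{885}{1178} \approx 0.75127$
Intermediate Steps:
$f = - \frac{1108}{5}$ ($f = \frac{4}{5} \left(-277\right) = - \frac{1108}{5} \approx -221.6$)
$\frac{88 - 265}{f + m{\left(-14 \right)}} = \frac{88 - 265}{- \frac{1108}{5} - 14} = - \frac{177}{- \frac{1178}{5}} = \left(-177\right) \left(- \frac{5}{1178}\right) = \frac{885}{1178}$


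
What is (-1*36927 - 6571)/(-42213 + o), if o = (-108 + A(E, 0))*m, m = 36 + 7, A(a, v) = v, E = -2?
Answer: 43498/46857 ≈ 0.92831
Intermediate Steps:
m = 43
o = -4644 (o = (-108 + 0)*43 = -108*43 = -4644)
(-1*36927 - 6571)/(-42213 + o) = (-1*36927 - 6571)/(-42213 - 4644) = (-36927 - 6571)/(-46857) = -43498*(-1/46857) = 43498/46857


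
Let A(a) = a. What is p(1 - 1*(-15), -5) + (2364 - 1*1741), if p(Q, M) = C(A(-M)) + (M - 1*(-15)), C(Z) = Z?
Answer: 638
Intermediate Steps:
p(Q, M) = 15 (p(Q, M) = -M + (M - 1*(-15)) = -M + (M + 15) = -M + (15 + M) = 15)
p(1 - 1*(-15), -5) + (2364 - 1*1741) = 15 + (2364 - 1*1741) = 15 + (2364 - 1741) = 15 + 623 = 638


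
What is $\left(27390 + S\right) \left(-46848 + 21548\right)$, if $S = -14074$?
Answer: $-336894800$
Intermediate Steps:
$\left(27390 + S\right) \left(-46848 + 21548\right) = \left(27390 - 14074\right) \left(-46848 + 21548\right) = 13316 \left(-25300\right) = -336894800$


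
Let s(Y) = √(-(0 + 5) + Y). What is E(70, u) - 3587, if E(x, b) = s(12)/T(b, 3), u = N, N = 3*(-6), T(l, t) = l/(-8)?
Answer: -3587 + 4*√7/9 ≈ -3585.8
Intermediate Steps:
s(Y) = √(-5 + Y) (s(Y) = √(-1*5 + Y) = √(-5 + Y))
T(l, t) = -l/8 (T(l, t) = l*(-⅛) = -l/8)
N = -18
u = -18
E(x, b) = -8*√7/b (E(x, b) = √(-5 + 12)/((-b/8)) = √7*(-8/b) = -8*√7/b)
E(70, u) - 3587 = -8*√7/(-18) - 3587 = -8*√7*(-1/18) - 3587 = 4*√7/9 - 3587 = -3587 + 4*√7/9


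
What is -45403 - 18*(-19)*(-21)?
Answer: -52585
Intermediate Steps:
-45403 - 18*(-19)*(-21) = -45403 - (-342)*(-21) = -45403 - 1*7182 = -45403 - 7182 = -52585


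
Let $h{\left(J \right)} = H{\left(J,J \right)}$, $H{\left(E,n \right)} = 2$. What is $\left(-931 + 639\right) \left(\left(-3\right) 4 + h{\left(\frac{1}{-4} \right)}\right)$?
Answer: $2920$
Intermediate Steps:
$h{\left(J \right)} = 2$
$\left(-931 + 639\right) \left(\left(-3\right) 4 + h{\left(\frac{1}{-4} \right)}\right) = \left(-931 + 639\right) \left(\left(-3\right) 4 + 2\right) = - 292 \left(-12 + 2\right) = \left(-292\right) \left(-10\right) = 2920$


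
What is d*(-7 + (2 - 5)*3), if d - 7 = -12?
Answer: 80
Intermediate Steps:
d = -5 (d = 7 - 12 = -5)
d*(-7 + (2 - 5)*3) = -5*(-7 + (2 - 5)*3) = -5*(-7 - 3*3) = -5*(-7 - 9) = -5*(-16) = 80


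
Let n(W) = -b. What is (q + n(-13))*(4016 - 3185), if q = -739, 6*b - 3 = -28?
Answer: -1221293/2 ≈ -6.1065e+5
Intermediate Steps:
b = -25/6 (b = ½ + (⅙)*(-28) = ½ - 14/3 = -25/6 ≈ -4.1667)
n(W) = 25/6 (n(W) = -1*(-25/6) = 25/6)
(q + n(-13))*(4016 - 3185) = (-739 + 25/6)*(4016 - 3185) = -4409/6*831 = -1221293/2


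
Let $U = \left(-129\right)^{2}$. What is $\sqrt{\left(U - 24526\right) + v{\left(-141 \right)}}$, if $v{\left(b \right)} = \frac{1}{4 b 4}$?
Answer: $\frac{i \sqrt{2508187101}}{564} \approx 88.797 i$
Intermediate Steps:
$U = 16641$
$v{\left(b \right)} = \frac{1}{16 b}$
$\sqrt{\left(U - 24526\right) + v{\left(-141 \right)}} = \sqrt{\left(16641 - 24526\right) + \frac{1}{16 \left(-141\right)}} = \sqrt{\left(16641 - 24526\right) + \frac{1}{16} \left(- \frac{1}{141}\right)} = \sqrt{-7885 - \frac{1}{2256}} = \sqrt{- \frac{17788561}{2256}} = \frac{i \sqrt{2508187101}}{564}$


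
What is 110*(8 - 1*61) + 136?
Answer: -5694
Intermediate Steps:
110*(8 - 1*61) + 136 = 110*(8 - 61) + 136 = 110*(-53) + 136 = -5830 + 136 = -5694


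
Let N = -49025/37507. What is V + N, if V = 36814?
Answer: 1380733673/37507 ≈ 36813.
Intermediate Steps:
N = -49025/37507 (N = -49025*1/37507 = -49025/37507 ≈ -1.3071)
V + N = 36814 - 49025/37507 = 1380733673/37507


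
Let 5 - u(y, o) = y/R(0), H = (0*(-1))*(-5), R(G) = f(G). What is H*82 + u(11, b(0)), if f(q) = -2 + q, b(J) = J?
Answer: 21/2 ≈ 10.500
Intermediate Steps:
R(G) = -2 + G
H = 0 (H = 0*(-5) = 0)
u(y, o) = 5 + y/2 (u(y, o) = 5 - y/(-2 + 0) = 5 - y/(-2) = 5 - y*(-1)/2 = 5 - (-1)*y/2 = 5 + y/2)
H*82 + u(11, b(0)) = 0*82 + (5 + (½)*11) = 0 + (5 + 11/2) = 0 + 21/2 = 21/2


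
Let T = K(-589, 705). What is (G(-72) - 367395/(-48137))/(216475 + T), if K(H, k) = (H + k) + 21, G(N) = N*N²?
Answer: -5988890527/3475683948 ≈ -1.7231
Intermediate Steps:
G(N) = N³
K(H, k) = 21 + H + k
T = 137 (T = 21 - 589 + 705 = 137)
(G(-72) - 367395/(-48137))/(216475 + T) = ((-72)³ - 367395/(-48137))/(216475 + 137) = (-373248 - 367395*(-1/48137))/216612 = (-373248 + 367395/48137)*(1/216612) = -17966671581/48137*1/216612 = -5988890527/3475683948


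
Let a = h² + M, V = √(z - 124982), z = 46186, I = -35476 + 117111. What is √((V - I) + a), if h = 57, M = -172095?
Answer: √(-250481 + 2*I*√19699) ≈ 0.28 + 500.48*I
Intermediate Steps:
I = 81635
V = 2*I*√19699 (V = √(46186 - 124982) = √(-78796) = 2*I*√19699 ≈ 280.71*I)
a = -168846 (a = 57² - 172095 = 3249 - 172095 = -168846)
√((V - I) + a) = √((2*I*√19699 - 1*81635) - 168846) = √((2*I*√19699 - 81635) - 168846) = √((-81635 + 2*I*√19699) - 168846) = √(-250481 + 2*I*√19699)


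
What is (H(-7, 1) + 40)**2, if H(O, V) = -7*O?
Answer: 7921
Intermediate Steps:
(H(-7, 1) + 40)**2 = (-7*(-7) + 40)**2 = (49 + 40)**2 = 89**2 = 7921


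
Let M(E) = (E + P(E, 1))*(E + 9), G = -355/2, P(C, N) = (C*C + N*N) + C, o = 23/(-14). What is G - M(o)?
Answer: -495403/2744 ≈ -180.54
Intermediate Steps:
o = -23/14 (o = 23*(-1/14) = -23/14 ≈ -1.6429)
P(C, N) = C + C**2 + N**2 (P(C, N) = (C**2 + N**2) + C = C + C**2 + N**2)
G = -355/2 (G = -355*1/2 = -355/2 ≈ -177.50)
M(E) = (9 + E)*(1 + E**2 + 2*E) (M(E) = (E + (E + E**2 + 1**2))*(E + 9) = (E + (E + E**2 + 1))*(9 + E) = (E + (1 + E + E**2))*(9 + E) = (1 + E**2 + 2*E)*(9 + E) = (9 + E)*(1 + E**2 + 2*E))
G - M(o) = -355/2 - (9 + (-23/14)**3 + 11*(-23/14)**2 + 19*(-23/14)) = -355/2 - (9 - 12167/2744 + 11*(529/196) - 437/14) = -355/2 - (9 - 12167/2744 + 5819/196 - 437/14) = -355/2 - 1*8343/2744 = -355/2 - 8343/2744 = -495403/2744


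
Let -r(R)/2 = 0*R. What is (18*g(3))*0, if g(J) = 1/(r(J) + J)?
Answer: 0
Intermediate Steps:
r(R) = 0 (r(R) = -0*R = -2*0 = 0)
g(J) = 1/J (g(J) = 1/(0 + J) = 1/J)
(18*g(3))*0 = (18/3)*0 = (18*(⅓))*0 = 6*0 = 0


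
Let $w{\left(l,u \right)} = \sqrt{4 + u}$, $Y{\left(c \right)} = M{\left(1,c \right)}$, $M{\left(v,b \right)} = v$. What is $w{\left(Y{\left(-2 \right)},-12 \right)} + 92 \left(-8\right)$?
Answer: $-736 + 2 i \sqrt{2} \approx -736.0 + 2.8284 i$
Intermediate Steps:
$Y{\left(c \right)} = 1$
$w{\left(Y{\left(-2 \right)},-12 \right)} + 92 \left(-8\right) = \sqrt{4 - 12} + 92 \left(-8\right) = \sqrt{-8} - 736 = 2 i \sqrt{2} - 736 = -736 + 2 i \sqrt{2}$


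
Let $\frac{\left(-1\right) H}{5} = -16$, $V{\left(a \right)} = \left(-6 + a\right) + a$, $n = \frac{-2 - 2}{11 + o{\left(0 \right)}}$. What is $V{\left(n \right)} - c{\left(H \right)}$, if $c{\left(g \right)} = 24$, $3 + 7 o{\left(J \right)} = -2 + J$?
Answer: $- \frac{277}{9} \approx -30.778$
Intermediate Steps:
$o{\left(J \right)} = - \frac{5}{7} + \frac{J}{7}$ ($o{\left(J \right)} = - \frac{3}{7} + \frac{-2 + J}{7} = - \frac{3}{7} + \left(- \frac{2}{7} + \frac{J}{7}\right) = - \frac{5}{7} + \frac{J}{7}$)
$n = - \frac{7}{18}$ ($n = \frac{-2 - 2}{11 + \left(- \frac{5}{7} + \frac{1}{7} \cdot 0\right)} = - \frac{4}{11 + \left(- \frac{5}{7} + 0\right)} = - \frac{4}{11 - \frac{5}{7}} = - \frac{4}{\frac{72}{7}} = \left(-4\right) \frac{7}{72} = - \frac{7}{18} \approx -0.38889$)
$V{\left(a \right)} = -6 + 2 a$
$H = 80$ ($H = \left(-5\right) \left(-16\right) = 80$)
$V{\left(n \right)} - c{\left(H \right)} = \left(-6 + 2 \left(- \frac{7}{18}\right)\right) - 24 = \left(-6 - \frac{7}{9}\right) - 24 = - \frac{61}{9} - 24 = - \frac{277}{9}$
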